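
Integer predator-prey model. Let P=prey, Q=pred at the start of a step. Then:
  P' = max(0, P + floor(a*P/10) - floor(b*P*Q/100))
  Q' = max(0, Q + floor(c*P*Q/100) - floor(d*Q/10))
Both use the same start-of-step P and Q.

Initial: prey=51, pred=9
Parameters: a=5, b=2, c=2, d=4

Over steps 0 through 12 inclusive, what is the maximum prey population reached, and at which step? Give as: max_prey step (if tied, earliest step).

Step 1: prey: 51+25-9=67; pred: 9+9-3=15
Step 2: prey: 67+33-20=80; pred: 15+20-6=29
Step 3: prey: 80+40-46=74; pred: 29+46-11=64
Step 4: prey: 74+37-94=17; pred: 64+94-25=133
Step 5: prey: 17+8-45=0; pred: 133+45-53=125
Step 6: prey: 0+0-0=0; pred: 125+0-50=75
Step 7: prey: 0+0-0=0; pred: 75+0-30=45
Step 8: prey: 0+0-0=0; pred: 45+0-18=27
Step 9: prey: 0+0-0=0; pred: 27+0-10=17
Step 10: prey: 0+0-0=0; pred: 17+0-6=11
Step 11: prey: 0+0-0=0; pred: 11+0-4=7
Step 12: prey: 0+0-0=0; pred: 7+0-2=5
Max prey = 80 at step 2

Answer: 80 2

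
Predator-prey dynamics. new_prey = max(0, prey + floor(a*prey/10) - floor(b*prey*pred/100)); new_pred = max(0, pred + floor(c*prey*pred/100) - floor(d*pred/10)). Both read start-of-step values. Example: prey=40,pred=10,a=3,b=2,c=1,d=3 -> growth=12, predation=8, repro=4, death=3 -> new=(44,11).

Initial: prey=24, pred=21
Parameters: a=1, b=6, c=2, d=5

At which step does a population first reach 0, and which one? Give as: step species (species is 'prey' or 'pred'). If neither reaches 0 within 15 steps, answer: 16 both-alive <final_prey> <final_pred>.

Answer: 1 prey

Derivation:
Step 1: prey: 24+2-30=0; pred: 21+10-10=21
First extinction: prey at step 1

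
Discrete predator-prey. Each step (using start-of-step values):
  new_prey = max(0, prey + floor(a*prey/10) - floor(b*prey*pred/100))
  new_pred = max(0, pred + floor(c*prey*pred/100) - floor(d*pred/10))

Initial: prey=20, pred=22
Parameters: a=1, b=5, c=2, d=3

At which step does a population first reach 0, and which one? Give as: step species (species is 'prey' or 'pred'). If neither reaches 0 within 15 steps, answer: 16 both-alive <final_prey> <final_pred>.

Answer: 1 prey

Derivation:
Step 1: prey: 20+2-22=0; pred: 22+8-6=24
First extinction: prey at step 1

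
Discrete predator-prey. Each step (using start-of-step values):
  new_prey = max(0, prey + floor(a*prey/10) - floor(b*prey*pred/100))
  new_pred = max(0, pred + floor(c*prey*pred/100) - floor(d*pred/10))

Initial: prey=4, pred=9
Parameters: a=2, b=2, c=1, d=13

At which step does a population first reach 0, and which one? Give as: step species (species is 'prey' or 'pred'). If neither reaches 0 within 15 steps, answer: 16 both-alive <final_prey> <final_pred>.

Answer: 1 pred

Derivation:
Step 1: prey: 4+0-0=4; pred: 9+0-11=0
First extinction: pred at step 1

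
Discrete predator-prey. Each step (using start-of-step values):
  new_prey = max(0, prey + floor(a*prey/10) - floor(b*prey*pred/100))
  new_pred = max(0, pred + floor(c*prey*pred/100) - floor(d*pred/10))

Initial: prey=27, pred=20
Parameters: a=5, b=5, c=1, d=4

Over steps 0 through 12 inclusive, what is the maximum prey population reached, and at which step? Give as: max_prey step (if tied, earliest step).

Step 1: prey: 27+13-27=13; pred: 20+5-8=17
Step 2: prey: 13+6-11=8; pred: 17+2-6=13
Step 3: prey: 8+4-5=7; pred: 13+1-5=9
Step 4: prey: 7+3-3=7; pred: 9+0-3=6
Step 5: prey: 7+3-2=8; pred: 6+0-2=4
Step 6: prey: 8+4-1=11; pred: 4+0-1=3
Step 7: prey: 11+5-1=15; pred: 3+0-1=2
Step 8: prey: 15+7-1=21; pred: 2+0-0=2
Step 9: prey: 21+10-2=29; pred: 2+0-0=2
Step 10: prey: 29+14-2=41; pred: 2+0-0=2
Step 11: prey: 41+20-4=57; pred: 2+0-0=2
Step 12: prey: 57+28-5=80; pred: 2+1-0=3
Max prey = 80 at step 12

Answer: 80 12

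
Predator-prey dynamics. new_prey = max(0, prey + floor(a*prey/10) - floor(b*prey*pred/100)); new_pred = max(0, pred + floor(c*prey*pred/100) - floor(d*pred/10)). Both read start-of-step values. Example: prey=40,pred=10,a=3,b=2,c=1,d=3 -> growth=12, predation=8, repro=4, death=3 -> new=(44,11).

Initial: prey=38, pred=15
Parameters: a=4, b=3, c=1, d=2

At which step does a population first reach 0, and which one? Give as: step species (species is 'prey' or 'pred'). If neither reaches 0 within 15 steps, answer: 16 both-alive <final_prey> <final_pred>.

Step 1: prey: 38+15-17=36; pred: 15+5-3=17
Step 2: prey: 36+14-18=32; pred: 17+6-3=20
Step 3: prey: 32+12-19=25; pred: 20+6-4=22
Step 4: prey: 25+10-16=19; pred: 22+5-4=23
Step 5: prey: 19+7-13=13; pred: 23+4-4=23
Step 6: prey: 13+5-8=10; pred: 23+2-4=21
Step 7: prey: 10+4-6=8; pred: 21+2-4=19
Step 8: prey: 8+3-4=7; pred: 19+1-3=17
Step 9: prey: 7+2-3=6; pred: 17+1-3=15
Step 10: prey: 6+2-2=6; pred: 15+0-3=12
Step 11: prey: 6+2-2=6; pred: 12+0-2=10
Step 12: prey: 6+2-1=7; pred: 10+0-2=8
Step 13: prey: 7+2-1=8; pred: 8+0-1=7
Step 14: prey: 8+3-1=10; pred: 7+0-1=6
Step 15: prey: 10+4-1=13; pred: 6+0-1=5
No extinction within 15 steps

Answer: 16 both-alive 13 5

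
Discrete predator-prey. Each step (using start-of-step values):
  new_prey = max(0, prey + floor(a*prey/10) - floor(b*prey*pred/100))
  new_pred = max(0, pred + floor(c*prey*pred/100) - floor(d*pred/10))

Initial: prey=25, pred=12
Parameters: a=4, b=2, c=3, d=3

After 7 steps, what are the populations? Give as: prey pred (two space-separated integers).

Answer: 0 38

Derivation:
Step 1: prey: 25+10-6=29; pred: 12+9-3=18
Step 2: prey: 29+11-10=30; pred: 18+15-5=28
Step 3: prey: 30+12-16=26; pred: 28+25-8=45
Step 4: prey: 26+10-23=13; pred: 45+35-13=67
Step 5: prey: 13+5-17=1; pred: 67+26-20=73
Step 6: prey: 1+0-1=0; pred: 73+2-21=54
Step 7: prey: 0+0-0=0; pred: 54+0-16=38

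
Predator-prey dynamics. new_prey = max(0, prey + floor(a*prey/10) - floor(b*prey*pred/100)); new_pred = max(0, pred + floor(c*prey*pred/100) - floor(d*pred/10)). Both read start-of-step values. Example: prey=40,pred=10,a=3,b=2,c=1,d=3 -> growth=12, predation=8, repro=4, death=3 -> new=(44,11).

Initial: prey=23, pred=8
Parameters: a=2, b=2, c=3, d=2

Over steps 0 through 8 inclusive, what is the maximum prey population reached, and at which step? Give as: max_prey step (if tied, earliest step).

Step 1: prey: 23+4-3=24; pred: 8+5-1=12
Step 2: prey: 24+4-5=23; pred: 12+8-2=18
Step 3: prey: 23+4-8=19; pred: 18+12-3=27
Step 4: prey: 19+3-10=12; pred: 27+15-5=37
Step 5: prey: 12+2-8=6; pred: 37+13-7=43
Step 6: prey: 6+1-5=2; pred: 43+7-8=42
Step 7: prey: 2+0-1=1; pred: 42+2-8=36
Step 8: prey: 1+0-0=1; pred: 36+1-7=30
Max prey = 24 at step 1

Answer: 24 1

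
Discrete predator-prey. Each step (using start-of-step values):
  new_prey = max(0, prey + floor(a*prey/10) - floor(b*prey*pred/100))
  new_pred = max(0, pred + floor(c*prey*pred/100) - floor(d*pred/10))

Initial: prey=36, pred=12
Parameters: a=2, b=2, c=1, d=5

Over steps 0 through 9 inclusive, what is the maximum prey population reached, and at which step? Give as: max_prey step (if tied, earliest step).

Answer: 64 9

Derivation:
Step 1: prey: 36+7-8=35; pred: 12+4-6=10
Step 2: prey: 35+7-7=35; pred: 10+3-5=8
Step 3: prey: 35+7-5=37; pred: 8+2-4=6
Step 4: prey: 37+7-4=40; pred: 6+2-3=5
Step 5: prey: 40+8-4=44; pred: 5+2-2=5
Step 6: prey: 44+8-4=48; pred: 5+2-2=5
Step 7: prey: 48+9-4=53; pred: 5+2-2=5
Step 8: prey: 53+10-5=58; pred: 5+2-2=5
Step 9: prey: 58+11-5=64; pred: 5+2-2=5
Max prey = 64 at step 9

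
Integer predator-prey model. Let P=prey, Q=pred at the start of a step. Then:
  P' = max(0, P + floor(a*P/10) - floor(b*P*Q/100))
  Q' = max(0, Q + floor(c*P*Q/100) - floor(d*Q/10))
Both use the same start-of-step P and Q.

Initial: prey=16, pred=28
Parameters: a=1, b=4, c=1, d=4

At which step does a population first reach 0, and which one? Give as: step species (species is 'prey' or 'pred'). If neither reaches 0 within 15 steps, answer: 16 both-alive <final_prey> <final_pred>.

Step 1: prey: 16+1-17=0; pred: 28+4-11=21
First extinction: prey at step 1

Answer: 1 prey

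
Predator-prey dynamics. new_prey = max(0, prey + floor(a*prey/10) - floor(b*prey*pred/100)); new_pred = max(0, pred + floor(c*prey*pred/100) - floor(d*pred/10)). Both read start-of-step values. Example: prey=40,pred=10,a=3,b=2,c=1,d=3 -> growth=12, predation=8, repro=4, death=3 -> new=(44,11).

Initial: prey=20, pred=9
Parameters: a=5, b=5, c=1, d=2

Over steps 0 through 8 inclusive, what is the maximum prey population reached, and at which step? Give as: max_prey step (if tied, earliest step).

Answer: 26 4

Derivation:
Step 1: prey: 20+10-9=21; pred: 9+1-1=9
Step 2: prey: 21+10-9=22; pred: 9+1-1=9
Step 3: prey: 22+11-9=24; pred: 9+1-1=9
Step 4: prey: 24+12-10=26; pred: 9+2-1=10
Step 5: prey: 26+13-13=26; pred: 10+2-2=10
Step 6: prey: 26+13-13=26; pred: 10+2-2=10
Step 7: prey: 26+13-13=26; pred: 10+2-2=10
Step 8: prey: 26+13-13=26; pred: 10+2-2=10
Max prey = 26 at step 4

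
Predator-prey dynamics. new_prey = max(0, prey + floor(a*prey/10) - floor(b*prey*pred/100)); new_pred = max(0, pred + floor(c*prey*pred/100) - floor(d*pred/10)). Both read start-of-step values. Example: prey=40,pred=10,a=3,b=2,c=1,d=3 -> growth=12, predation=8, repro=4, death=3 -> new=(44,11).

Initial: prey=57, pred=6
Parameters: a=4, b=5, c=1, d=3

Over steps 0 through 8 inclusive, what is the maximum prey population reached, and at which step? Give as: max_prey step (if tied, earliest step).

Step 1: prey: 57+22-17=62; pred: 6+3-1=8
Step 2: prey: 62+24-24=62; pred: 8+4-2=10
Step 3: prey: 62+24-31=55; pred: 10+6-3=13
Step 4: prey: 55+22-35=42; pred: 13+7-3=17
Step 5: prey: 42+16-35=23; pred: 17+7-5=19
Step 6: prey: 23+9-21=11; pred: 19+4-5=18
Step 7: prey: 11+4-9=6; pred: 18+1-5=14
Step 8: prey: 6+2-4=4; pred: 14+0-4=10
Max prey = 62 at step 1

Answer: 62 1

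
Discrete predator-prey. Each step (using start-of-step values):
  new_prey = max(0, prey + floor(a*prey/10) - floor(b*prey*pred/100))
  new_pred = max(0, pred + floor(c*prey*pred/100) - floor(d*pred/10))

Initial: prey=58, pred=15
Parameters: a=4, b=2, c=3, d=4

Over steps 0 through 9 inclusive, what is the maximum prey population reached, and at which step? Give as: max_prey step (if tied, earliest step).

Step 1: prey: 58+23-17=64; pred: 15+26-6=35
Step 2: prey: 64+25-44=45; pred: 35+67-14=88
Step 3: prey: 45+18-79=0; pred: 88+118-35=171
Step 4: prey: 0+0-0=0; pred: 171+0-68=103
Step 5: prey: 0+0-0=0; pred: 103+0-41=62
Step 6: prey: 0+0-0=0; pred: 62+0-24=38
Step 7: prey: 0+0-0=0; pred: 38+0-15=23
Step 8: prey: 0+0-0=0; pred: 23+0-9=14
Step 9: prey: 0+0-0=0; pred: 14+0-5=9
Max prey = 64 at step 1

Answer: 64 1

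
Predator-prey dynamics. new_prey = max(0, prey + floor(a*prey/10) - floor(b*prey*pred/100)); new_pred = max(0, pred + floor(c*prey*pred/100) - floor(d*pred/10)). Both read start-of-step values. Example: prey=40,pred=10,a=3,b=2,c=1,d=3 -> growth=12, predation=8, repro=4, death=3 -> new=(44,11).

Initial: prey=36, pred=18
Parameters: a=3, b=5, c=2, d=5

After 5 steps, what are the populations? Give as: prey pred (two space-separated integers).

Step 1: prey: 36+10-32=14; pred: 18+12-9=21
Step 2: prey: 14+4-14=4; pred: 21+5-10=16
Step 3: prey: 4+1-3=2; pred: 16+1-8=9
Step 4: prey: 2+0-0=2; pred: 9+0-4=5
Step 5: prey: 2+0-0=2; pred: 5+0-2=3

Answer: 2 3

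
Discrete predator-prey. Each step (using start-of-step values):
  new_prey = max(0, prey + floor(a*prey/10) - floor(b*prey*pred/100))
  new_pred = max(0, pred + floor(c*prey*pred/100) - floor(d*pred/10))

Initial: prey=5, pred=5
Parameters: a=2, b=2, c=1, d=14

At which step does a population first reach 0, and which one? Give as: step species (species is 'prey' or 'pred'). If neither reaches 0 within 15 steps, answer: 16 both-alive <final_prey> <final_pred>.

Step 1: prey: 5+1-0=6; pred: 5+0-7=0
First extinction: pred at step 1

Answer: 1 pred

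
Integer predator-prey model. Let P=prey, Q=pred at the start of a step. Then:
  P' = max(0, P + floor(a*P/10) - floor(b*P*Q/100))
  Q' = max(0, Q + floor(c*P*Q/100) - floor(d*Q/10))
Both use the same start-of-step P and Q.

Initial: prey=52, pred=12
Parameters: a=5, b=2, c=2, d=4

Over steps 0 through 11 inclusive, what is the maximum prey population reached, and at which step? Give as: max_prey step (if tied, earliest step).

Step 1: prey: 52+26-12=66; pred: 12+12-4=20
Step 2: prey: 66+33-26=73; pred: 20+26-8=38
Step 3: prey: 73+36-55=54; pred: 38+55-15=78
Step 4: prey: 54+27-84=0; pred: 78+84-31=131
Step 5: prey: 0+0-0=0; pred: 131+0-52=79
Step 6: prey: 0+0-0=0; pred: 79+0-31=48
Step 7: prey: 0+0-0=0; pred: 48+0-19=29
Step 8: prey: 0+0-0=0; pred: 29+0-11=18
Step 9: prey: 0+0-0=0; pred: 18+0-7=11
Step 10: prey: 0+0-0=0; pred: 11+0-4=7
Step 11: prey: 0+0-0=0; pred: 7+0-2=5
Max prey = 73 at step 2

Answer: 73 2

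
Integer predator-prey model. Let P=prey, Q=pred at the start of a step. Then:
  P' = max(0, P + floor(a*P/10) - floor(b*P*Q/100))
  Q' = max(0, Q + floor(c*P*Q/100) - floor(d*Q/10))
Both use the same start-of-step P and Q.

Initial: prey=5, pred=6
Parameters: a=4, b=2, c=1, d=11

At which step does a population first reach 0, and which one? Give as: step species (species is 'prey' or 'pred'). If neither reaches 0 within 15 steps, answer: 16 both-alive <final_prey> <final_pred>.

Step 1: prey: 5+2-0=7; pred: 6+0-6=0
First extinction: pred at step 1

Answer: 1 pred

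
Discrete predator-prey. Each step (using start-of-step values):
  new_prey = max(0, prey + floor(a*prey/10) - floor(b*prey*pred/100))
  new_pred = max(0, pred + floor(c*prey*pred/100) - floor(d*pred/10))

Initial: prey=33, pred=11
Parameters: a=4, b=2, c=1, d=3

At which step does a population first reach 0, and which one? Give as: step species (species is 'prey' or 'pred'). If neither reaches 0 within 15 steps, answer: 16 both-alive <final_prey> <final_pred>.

Answer: 16 both-alive 5 9

Derivation:
Step 1: prey: 33+13-7=39; pred: 11+3-3=11
Step 2: prey: 39+15-8=46; pred: 11+4-3=12
Step 3: prey: 46+18-11=53; pred: 12+5-3=14
Step 4: prey: 53+21-14=60; pred: 14+7-4=17
Step 5: prey: 60+24-20=64; pred: 17+10-5=22
Step 6: prey: 64+25-28=61; pred: 22+14-6=30
Step 7: prey: 61+24-36=49; pred: 30+18-9=39
Step 8: prey: 49+19-38=30; pred: 39+19-11=47
Step 9: prey: 30+12-28=14; pred: 47+14-14=47
Step 10: prey: 14+5-13=6; pred: 47+6-14=39
Step 11: prey: 6+2-4=4; pred: 39+2-11=30
Step 12: prey: 4+1-2=3; pred: 30+1-9=22
Step 13: prey: 3+1-1=3; pred: 22+0-6=16
Step 14: prey: 3+1-0=4; pred: 16+0-4=12
Step 15: prey: 4+1-0=5; pred: 12+0-3=9
No extinction within 15 steps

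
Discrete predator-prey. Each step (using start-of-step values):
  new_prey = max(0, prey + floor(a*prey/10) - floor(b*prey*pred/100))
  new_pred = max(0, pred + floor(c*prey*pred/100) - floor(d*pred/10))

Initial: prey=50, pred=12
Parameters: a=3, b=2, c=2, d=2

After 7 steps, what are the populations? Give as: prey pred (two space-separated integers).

Answer: 0 45

Derivation:
Step 1: prey: 50+15-12=53; pred: 12+12-2=22
Step 2: prey: 53+15-23=45; pred: 22+23-4=41
Step 3: prey: 45+13-36=22; pred: 41+36-8=69
Step 4: prey: 22+6-30=0; pred: 69+30-13=86
Step 5: prey: 0+0-0=0; pred: 86+0-17=69
Step 6: prey: 0+0-0=0; pred: 69+0-13=56
Step 7: prey: 0+0-0=0; pred: 56+0-11=45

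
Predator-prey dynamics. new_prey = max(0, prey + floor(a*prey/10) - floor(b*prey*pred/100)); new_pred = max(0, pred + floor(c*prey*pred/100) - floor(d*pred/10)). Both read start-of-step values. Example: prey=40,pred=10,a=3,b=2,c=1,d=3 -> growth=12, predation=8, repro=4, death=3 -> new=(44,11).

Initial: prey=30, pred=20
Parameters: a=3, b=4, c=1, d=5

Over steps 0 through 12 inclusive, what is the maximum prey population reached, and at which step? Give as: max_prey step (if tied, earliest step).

Answer: 51 12

Derivation:
Step 1: prey: 30+9-24=15; pred: 20+6-10=16
Step 2: prey: 15+4-9=10; pred: 16+2-8=10
Step 3: prey: 10+3-4=9; pred: 10+1-5=6
Step 4: prey: 9+2-2=9; pred: 6+0-3=3
Step 5: prey: 9+2-1=10; pred: 3+0-1=2
Step 6: prey: 10+3-0=13; pred: 2+0-1=1
Step 7: prey: 13+3-0=16; pred: 1+0-0=1
Step 8: prey: 16+4-0=20; pred: 1+0-0=1
Step 9: prey: 20+6-0=26; pred: 1+0-0=1
Step 10: prey: 26+7-1=32; pred: 1+0-0=1
Step 11: prey: 32+9-1=40; pred: 1+0-0=1
Step 12: prey: 40+12-1=51; pred: 1+0-0=1
Max prey = 51 at step 12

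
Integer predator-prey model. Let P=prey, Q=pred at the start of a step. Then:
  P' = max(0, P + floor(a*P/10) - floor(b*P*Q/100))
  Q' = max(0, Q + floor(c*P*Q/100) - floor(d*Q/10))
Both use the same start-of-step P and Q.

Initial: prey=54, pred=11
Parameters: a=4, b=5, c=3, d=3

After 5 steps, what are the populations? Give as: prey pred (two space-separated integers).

Answer: 0 24

Derivation:
Step 1: prey: 54+21-29=46; pred: 11+17-3=25
Step 2: prey: 46+18-57=7; pred: 25+34-7=52
Step 3: prey: 7+2-18=0; pred: 52+10-15=47
Step 4: prey: 0+0-0=0; pred: 47+0-14=33
Step 5: prey: 0+0-0=0; pred: 33+0-9=24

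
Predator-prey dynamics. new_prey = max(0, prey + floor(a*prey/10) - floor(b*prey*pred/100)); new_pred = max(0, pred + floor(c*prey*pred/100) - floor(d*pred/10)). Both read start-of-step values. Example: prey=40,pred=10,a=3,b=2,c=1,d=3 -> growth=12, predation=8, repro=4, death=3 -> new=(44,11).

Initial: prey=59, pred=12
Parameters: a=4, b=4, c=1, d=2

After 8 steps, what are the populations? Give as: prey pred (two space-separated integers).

Answer: 1 13

Derivation:
Step 1: prey: 59+23-28=54; pred: 12+7-2=17
Step 2: prey: 54+21-36=39; pred: 17+9-3=23
Step 3: prey: 39+15-35=19; pred: 23+8-4=27
Step 4: prey: 19+7-20=6; pred: 27+5-5=27
Step 5: prey: 6+2-6=2; pred: 27+1-5=23
Step 6: prey: 2+0-1=1; pred: 23+0-4=19
Step 7: prey: 1+0-0=1; pred: 19+0-3=16
Step 8: prey: 1+0-0=1; pred: 16+0-3=13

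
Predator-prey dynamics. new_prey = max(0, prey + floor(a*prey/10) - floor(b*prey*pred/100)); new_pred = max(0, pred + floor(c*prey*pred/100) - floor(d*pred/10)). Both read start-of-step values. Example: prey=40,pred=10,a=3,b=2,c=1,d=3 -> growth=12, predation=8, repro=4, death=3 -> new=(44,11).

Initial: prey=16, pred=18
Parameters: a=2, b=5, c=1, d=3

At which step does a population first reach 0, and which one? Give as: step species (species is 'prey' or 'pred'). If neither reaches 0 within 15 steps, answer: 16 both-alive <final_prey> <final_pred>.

Step 1: prey: 16+3-14=5; pred: 18+2-5=15
Step 2: prey: 5+1-3=3; pred: 15+0-4=11
Step 3: prey: 3+0-1=2; pred: 11+0-3=8
Step 4: prey: 2+0-0=2; pred: 8+0-2=6
Step 5: prey: 2+0-0=2; pred: 6+0-1=5
Step 6: prey: 2+0-0=2; pred: 5+0-1=4
Step 7: prey: 2+0-0=2; pred: 4+0-1=3
Step 8: prey: 2+0-0=2; pred: 3+0-0=3
Steps 9-15: state stable at prey=2, pred=3 (no change)
No extinction within 15 steps

Answer: 16 both-alive 2 3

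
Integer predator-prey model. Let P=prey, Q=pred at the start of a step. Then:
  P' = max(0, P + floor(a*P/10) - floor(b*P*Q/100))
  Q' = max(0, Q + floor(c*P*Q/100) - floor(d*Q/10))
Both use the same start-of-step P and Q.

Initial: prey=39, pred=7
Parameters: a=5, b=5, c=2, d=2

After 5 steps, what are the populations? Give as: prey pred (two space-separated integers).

Answer: 0 32

Derivation:
Step 1: prey: 39+19-13=45; pred: 7+5-1=11
Step 2: prey: 45+22-24=43; pred: 11+9-2=18
Step 3: prey: 43+21-38=26; pred: 18+15-3=30
Step 4: prey: 26+13-39=0; pred: 30+15-6=39
Step 5: prey: 0+0-0=0; pred: 39+0-7=32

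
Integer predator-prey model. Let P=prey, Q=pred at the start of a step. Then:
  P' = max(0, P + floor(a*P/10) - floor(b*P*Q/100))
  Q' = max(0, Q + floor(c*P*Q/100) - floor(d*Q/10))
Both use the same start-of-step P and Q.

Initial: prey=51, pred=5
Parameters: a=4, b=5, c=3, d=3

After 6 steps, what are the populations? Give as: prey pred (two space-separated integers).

Step 1: prey: 51+20-12=59; pred: 5+7-1=11
Step 2: prey: 59+23-32=50; pred: 11+19-3=27
Step 3: prey: 50+20-67=3; pred: 27+40-8=59
Step 4: prey: 3+1-8=0; pred: 59+5-17=47
Step 5: prey: 0+0-0=0; pred: 47+0-14=33
Step 6: prey: 0+0-0=0; pred: 33+0-9=24

Answer: 0 24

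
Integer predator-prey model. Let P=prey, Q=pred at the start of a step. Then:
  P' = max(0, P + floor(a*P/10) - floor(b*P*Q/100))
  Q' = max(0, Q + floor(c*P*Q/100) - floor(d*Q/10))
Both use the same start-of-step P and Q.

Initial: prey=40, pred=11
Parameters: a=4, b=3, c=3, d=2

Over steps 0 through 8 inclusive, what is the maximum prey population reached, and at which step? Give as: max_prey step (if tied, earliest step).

Answer: 43 1

Derivation:
Step 1: prey: 40+16-13=43; pred: 11+13-2=22
Step 2: prey: 43+17-28=32; pred: 22+28-4=46
Step 3: prey: 32+12-44=0; pred: 46+44-9=81
Step 4: prey: 0+0-0=0; pred: 81+0-16=65
Step 5: prey: 0+0-0=0; pred: 65+0-13=52
Step 6: prey: 0+0-0=0; pred: 52+0-10=42
Step 7: prey: 0+0-0=0; pred: 42+0-8=34
Step 8: prey: 0+0-0=0; pred: 34+0-6=28
Max prey = 43 at step 1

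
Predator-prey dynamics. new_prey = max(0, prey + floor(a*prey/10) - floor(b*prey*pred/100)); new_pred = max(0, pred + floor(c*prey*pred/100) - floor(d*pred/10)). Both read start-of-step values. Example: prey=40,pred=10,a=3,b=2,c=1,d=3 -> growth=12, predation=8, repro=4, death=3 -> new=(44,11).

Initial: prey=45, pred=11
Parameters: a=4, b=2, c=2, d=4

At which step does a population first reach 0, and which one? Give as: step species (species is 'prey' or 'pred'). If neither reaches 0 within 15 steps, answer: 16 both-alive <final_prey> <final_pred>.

Answer: 5 prey

Derivation:
Step 1: prey: 45+18-9=54; pred: 11+9-4=16
Step 2: prey: 54+21-17=58; pred: 16+17-6=27
Step 3: prey: 58+23-31=50; pred: 27+31-10=48
Step 4: prey: 50+20-48=22; pred: 48+48-19=77
Step 5: prey: 22+8-33=0; pred: 77+33-30=80
First extinction: prey at step 5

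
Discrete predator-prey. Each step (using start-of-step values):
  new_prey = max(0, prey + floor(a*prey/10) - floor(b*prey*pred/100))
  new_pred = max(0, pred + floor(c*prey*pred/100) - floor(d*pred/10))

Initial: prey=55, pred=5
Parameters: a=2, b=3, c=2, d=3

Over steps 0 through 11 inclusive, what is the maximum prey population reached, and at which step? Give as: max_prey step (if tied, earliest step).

Step 1: prey: 55+11-8=58; pred: 5+5-1=9
Step 2: prey: 58+11-15=54; pred: 9+10-2=17
Step 3: prey: 54+10-27=37; pred: 17+18-5=30
Step 4: prey: 37+7-33=11; pred: 30+22-9=43
Step 5: prey: 11+2-14=0; pred: 43+9-12=40
Step 6: prey: 0+0-0=0; pred: 40+0-12=28
Step 7: prey: 0+0-0=0; pred: 28+0-8=20
Step 8: prey: 0+0-0=0; pred: 20+0-6=14
Step 9: prey: 0+0-0=0; pred: 14+0-4=10
Step 10: prey: 0+0-0=0; pred: 10+0-3=7
Step 11: prey: 0+0-0=0; pred: 7+0-2=5
Max prey = 58 at step 1

Answer: 58 1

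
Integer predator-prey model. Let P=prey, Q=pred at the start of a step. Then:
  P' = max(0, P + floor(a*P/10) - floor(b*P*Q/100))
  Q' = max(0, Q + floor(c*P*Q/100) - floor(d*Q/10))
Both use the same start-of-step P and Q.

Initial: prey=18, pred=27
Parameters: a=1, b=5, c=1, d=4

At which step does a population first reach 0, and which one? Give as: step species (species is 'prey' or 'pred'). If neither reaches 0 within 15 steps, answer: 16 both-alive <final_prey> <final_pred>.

Step 1: prey: 18+1-24=0; pred: 27+4-10=21
First extinction: prey at step 1

Answer: 1 prey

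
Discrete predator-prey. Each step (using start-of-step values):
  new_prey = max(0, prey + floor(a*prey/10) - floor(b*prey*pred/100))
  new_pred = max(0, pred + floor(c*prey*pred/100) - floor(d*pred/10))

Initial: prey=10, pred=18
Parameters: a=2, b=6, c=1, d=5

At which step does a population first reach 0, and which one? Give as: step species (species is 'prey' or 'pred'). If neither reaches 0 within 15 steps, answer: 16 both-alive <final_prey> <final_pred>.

Step 1: prey: 10+2-10=2; pred: 18+1-9=10
Step 2: prey: 2+0-1=1; pred: 10+0-5=5
Step 3: prey: 1+0-0=1; pred: 5+0-2=3
Step 4: prey: 1+0-0=1; pred: 3+0-1=2
Step 5: prey: 1+0-0=1; pred: 2+0-1=1
Step 6: prey: 1+0-0=1; pred: 1+0-0=1
Steps 7-15: state stable at prey=1, pred=1 (no change)
No extinction within 15 steps

Answer: 16 both-alive 1 1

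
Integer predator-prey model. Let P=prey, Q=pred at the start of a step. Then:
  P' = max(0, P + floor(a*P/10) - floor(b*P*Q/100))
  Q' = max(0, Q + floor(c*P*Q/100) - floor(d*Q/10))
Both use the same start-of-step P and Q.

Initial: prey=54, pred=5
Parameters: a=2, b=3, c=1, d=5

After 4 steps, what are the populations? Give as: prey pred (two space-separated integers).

Answer: 65 6

Derivation:
Step 1: prey: 54+10-8=56; pred: 5+2-2=5
Step 2: prey: 56+11-8=59; pred: 5+2-2=5
Step 3: prey: 59+11-8=62; pred: 5+2-2=5
Step 4: prey: 62+12-9=65; pred: 5+3-2=6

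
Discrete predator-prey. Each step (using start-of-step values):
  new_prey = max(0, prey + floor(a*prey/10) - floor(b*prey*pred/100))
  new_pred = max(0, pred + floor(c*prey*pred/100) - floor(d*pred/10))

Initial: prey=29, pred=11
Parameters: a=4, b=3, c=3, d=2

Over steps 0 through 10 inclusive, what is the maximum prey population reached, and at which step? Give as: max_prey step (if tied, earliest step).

Step 1: prey: 29+11-9=31; pred: 11+9-2=18
Step 2: prey: 31+12-16=27; pred: 18+16-3=31
Step 3: prey: 27+10-25=12; pred: 31+25-6=50
Step 4: prey: 12+4-18=0; pred: 50+18-10=58
Step 5: prey: 0+0-0=0; pred: 58+0-11=47
Step 6: prey: 0+0-0=0; pred: 47+0-9=38
Step 7: prey: 0+0-0=0; pred: 38+0-7=31
Step 8: prey: 0+0-0=0; pred: 31+0-6=25
Step 9: prey: 0+0-0=0; pred: 25+0-5=20
Step 10: prey: 0+0-0=0; pred: 20+0-4=16
Max prey = 31 at step 1

Answer: 31 1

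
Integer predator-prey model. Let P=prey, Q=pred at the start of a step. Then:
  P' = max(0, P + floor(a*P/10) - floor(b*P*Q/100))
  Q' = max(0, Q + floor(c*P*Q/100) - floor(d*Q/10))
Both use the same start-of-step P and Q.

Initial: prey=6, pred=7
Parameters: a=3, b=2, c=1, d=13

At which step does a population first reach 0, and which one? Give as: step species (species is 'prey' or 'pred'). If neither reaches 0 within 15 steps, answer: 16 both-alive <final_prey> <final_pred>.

Step 1: prey: 6+1-0=7; pred: 7+0-9=0
First extinction: pred at step 1

Answer: 1 pred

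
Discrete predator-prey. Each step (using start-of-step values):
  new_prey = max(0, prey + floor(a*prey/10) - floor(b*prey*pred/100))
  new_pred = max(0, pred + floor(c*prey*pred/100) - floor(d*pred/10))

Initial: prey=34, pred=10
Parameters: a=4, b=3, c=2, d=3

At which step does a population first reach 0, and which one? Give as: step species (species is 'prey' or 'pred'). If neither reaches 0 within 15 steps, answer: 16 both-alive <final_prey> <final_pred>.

Answer: 16 both-alive 1 3

Derivation:
Step 1: prey: 34+13-10=37; pred: 10+6-3=13
Step 2: prey: 37+14-14=37; pred: 13+9-3=19
Step 3: prey: 37+14-21=30; pred: 19+14-5=28
Step 4: prey: 30+12-25=17; pred: 28+16-8=36
Step 5: prey: 17+6-18=5; pred: 36+12-10=38
Step 6: prey: 5+2-5=2; pred: 38+3-11=30
Step 7: prey: 2+0-1=1; pred: 30+1-9=22
Step 8: prey: 1+0-0=1; pred: 22+0-6=16
Step 9: prey: 1+0-0=1; pred: 16+0-4=12
Step 10: prey: 1+0-0=1; pred: 12+0-3=9
Step 11: prey: 1+0-0=1; pred: 9+0-2=7
Step 12: prey: 1+0-0=1; pred: 7+0-2=5
Step 13: prey: 1+0-0=1; pred: 5+0-1=4
Step 14: prey: 1+0-0=1; pred: 4+0-1=3
Step 15: prey: 1+0-0=1; pred: 3+0-0=3
No extinction within 15 steps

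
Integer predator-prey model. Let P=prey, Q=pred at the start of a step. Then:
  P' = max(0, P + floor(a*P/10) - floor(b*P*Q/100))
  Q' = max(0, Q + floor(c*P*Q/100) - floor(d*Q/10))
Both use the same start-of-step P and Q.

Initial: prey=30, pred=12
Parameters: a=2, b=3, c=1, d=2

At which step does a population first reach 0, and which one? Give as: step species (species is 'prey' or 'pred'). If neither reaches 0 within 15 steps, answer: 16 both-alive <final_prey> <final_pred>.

Step 1: prey: 30+6-10=26; pred: 12+3-2=13
Step 2: prey: 26+5-10=21; pred: 13+3-2=14
Step 3: prey: 21+4-8=17; pred: 14+2-2=14
Step 4: prey: 17+3-7=13; pred: 14+2-2=14
Step 5: prey: 13+2-5=10; pred: 14+1-2=13
Step 6: prey: 10+2-3=9; pred: 13+1-2=12
Step 7: prey: 9+1-3=7; pred: 12+1-2=11
Step 8: prey: 7+1-2=6; pred: 11+0-2=9
Step 9: prey: 6+1-1=6; pred: 9+0-1=8
Step 10: prey: 6+1-1=6; pred: 8+0-1=7
Step 11: prey: 6+1-1=6; pred: 7+0-1=6
Step 12: prey: 6+1-1=6; pred: 6+0-1=5
Step 13: prey: 6+1-0=7; pred: 5+0-1=4
Step 14: prey: 7+1-0=8; pred: 4+0-0=4
Step 15: prey: 8+1-0=9; pred: 4+0-0=4
No extinction within 15 steps

Answer: 16 both-alive 9 4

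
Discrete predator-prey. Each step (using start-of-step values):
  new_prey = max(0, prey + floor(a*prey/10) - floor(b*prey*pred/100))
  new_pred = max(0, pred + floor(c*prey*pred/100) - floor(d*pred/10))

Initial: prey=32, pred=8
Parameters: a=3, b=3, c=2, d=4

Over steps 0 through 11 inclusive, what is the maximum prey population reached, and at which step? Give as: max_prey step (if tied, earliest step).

Answer: 34 1

Derivation:
Step 1: prey: 32+9-7=34; pred: 8+5-3=10
Step 2: prey: 34+10-10=34; pred: 10+6-4=12
Step 3: prey: 34+10-12=32; pred: 12+8-4=16
Step 4: prey: 32+9-15=26; pred: 16+10-6=20
Step 5: prey: 26+7-15=18; pred: 20+10-8=22
Step 6: prey: 18+5-11=12; pred: 22+7-8=21
Step 7: prey: 12+3-7=8; pred: 21+5-8=18
Step 8: prey: 8+2-4=6; pred: 18+2-7=13
Step 9: prey: 6+1-2=5; pred: 13+1-5=9
Step 10: prey: 5+1-1=5; pred: 9+0-3=6
Step 11: prey: 5+1-0=6; pred: 6+0-2=4
Max prey = 34 at step 1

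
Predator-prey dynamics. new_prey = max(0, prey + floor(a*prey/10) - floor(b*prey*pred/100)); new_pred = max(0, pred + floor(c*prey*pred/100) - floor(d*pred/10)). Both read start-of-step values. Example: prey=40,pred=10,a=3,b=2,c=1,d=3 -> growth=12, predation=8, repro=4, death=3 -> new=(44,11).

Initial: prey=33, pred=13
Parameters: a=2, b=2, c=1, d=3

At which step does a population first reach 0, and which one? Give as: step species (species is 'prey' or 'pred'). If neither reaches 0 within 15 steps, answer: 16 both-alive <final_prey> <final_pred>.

Step 1: prey: 33+6-8=31; pred: 13+4-3=14
Step 2: prey: 31+6-8=29; pred: 14+4-4=14
Step 3: prey: 29+5-8=26; pred: 14+4-4=14
Step 4: prey: 26+5-7=24; pred: 14+3-4=13
Step 5: prey: 24+4-6=22; pred: 13+3-3=13
Step 6: prey: 22+4-5=21; pred: 13+2-3=12
Step 7: prey: 21+4-5=20; pred: 12+2-3=11
Step 8: prey: 20+4-4=20; pred: 11+2-3=10
Step 9: prey: 20+4-4=20; pred: 10+2-3=9
Step 10: prey: 20+4-3=21; pred: 9+1-2=8
Step 11: prey: 21+4-3=22; pred: 8+1-2=7
Step 12: prey: 22+4-3=23; pred: 7+1-2=6
Step 13: prey: 23+4-2=25; pred: 6+1-1=6
Step 14: prey: 25+5-3=27; pred: 6+1-1=6
Step 15: prey: 27+5-3=29; pred: 6+1-1=6
No extinction within 15 steps

Answer: 16 both-alive 29 6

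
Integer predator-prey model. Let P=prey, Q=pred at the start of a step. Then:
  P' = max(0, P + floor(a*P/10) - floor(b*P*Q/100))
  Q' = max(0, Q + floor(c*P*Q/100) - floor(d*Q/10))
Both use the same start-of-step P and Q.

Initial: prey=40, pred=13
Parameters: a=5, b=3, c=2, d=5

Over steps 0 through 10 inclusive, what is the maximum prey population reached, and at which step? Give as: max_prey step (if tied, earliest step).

Answer: 45 1

Derivation:
Step 1: prey: 40+20-15=45; pred: 13+10-6=17
Step 2: prey: 45+22-22=45; pred: 17+15-8=24
Step 3: prey: 45+22-32=35; pred: 24+21-12=33
Step 4: prey: 35+17-34=18; pred: 33+23-16=40
Step 5: prey: 18+9-21=6; pred: 40+14-20=34
Step 6: prey: 6+3-6=3; pred: 34+4-17=21
Step 7: prey: 3+1-1=3; pred: 21+1-10=12
Step 8: prey: 3+1-1=3; pred: 12+0-6=6
Step 9: prey: 3+1-0=4; pred: 6+0-3=3
Step 10: prey: 4+2-0=6; pred: 3+0-1=2
Max prey = 45 at step 1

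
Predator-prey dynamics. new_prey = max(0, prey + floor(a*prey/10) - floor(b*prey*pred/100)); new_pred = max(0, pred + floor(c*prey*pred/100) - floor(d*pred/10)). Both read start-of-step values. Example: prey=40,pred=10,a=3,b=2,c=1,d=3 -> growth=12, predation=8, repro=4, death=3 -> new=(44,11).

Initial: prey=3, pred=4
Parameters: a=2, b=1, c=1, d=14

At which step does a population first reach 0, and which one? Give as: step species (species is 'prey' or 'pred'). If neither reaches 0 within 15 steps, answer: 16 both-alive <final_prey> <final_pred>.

Step 1: prey: 3+0-0=3; pred: 4+0-5=0
First extinction: pred at step 1

Answer: 1 pred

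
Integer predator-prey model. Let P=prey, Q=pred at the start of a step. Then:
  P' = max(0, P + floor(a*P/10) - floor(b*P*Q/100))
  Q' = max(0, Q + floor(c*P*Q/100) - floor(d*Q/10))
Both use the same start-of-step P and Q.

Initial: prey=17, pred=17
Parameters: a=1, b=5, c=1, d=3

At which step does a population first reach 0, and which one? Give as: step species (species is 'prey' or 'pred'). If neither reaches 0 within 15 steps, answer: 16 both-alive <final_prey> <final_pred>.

Answer: 16 both-alive 1 3

Derivation:
Step 1: prey: 17+1-14=4; pred: 17+2-5=14
Step 2: prey: 4+0-2=2; pred: 14+0-4=10
Step 3: prey: 2+0-1=1; pred: 10+0-3=7
Step 4: prey: 1+0-0=1; pred: 7+0-2=5
Step 5: prey: 1+0-0=1; pred: 5+0-1=4
Step 6: prey: 1+0-0=1; pred: 4+0-1=3
Step 7: prey: 1+0-0=1; pred: 3+0-0=3
Steps 8-15: state stable at prey=1, pred=3 (no change)
No extinction within 15 steps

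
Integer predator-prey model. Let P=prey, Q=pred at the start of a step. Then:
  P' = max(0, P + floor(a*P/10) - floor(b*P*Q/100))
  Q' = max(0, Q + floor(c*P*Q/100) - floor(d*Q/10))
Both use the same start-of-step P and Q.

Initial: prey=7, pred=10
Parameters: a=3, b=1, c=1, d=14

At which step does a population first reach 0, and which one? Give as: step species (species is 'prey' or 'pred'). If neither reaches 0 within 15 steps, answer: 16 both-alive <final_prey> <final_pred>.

Step 1: prey: 7+2-0=9; pred: 10+0-14=0
First extinction: pred at step 1

Answer: 1 pred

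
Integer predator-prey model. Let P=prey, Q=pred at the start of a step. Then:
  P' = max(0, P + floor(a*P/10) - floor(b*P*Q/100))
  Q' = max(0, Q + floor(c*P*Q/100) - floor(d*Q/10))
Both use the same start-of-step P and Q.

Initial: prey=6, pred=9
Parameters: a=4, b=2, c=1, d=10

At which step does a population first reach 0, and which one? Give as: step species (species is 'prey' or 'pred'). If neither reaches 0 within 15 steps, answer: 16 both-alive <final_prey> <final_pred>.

Step 1: prey: 6+2-1=7; pred: 9+0-9=0
First extinction: pred at step 1

Answer: 1 pred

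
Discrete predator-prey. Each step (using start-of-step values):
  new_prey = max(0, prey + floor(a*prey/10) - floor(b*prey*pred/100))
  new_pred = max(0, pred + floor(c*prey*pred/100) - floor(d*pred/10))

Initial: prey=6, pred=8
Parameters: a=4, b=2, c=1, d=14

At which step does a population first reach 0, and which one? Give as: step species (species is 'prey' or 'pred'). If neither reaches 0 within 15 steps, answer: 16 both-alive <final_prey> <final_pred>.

Step 1: prey: 6+2-0=8; pred: 8+0-11=0
First extinction: pred at step 1

Answer: 1 pred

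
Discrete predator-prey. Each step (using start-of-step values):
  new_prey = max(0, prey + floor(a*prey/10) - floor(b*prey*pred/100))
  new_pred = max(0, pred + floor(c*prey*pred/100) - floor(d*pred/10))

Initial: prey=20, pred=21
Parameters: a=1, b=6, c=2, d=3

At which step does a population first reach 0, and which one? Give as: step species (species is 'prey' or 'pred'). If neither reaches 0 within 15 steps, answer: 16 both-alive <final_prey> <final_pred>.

Step 1: prey: 20+2-25=0; pred: 21+8-6=23
First extinction: prey at step 1

Answer: 1 prey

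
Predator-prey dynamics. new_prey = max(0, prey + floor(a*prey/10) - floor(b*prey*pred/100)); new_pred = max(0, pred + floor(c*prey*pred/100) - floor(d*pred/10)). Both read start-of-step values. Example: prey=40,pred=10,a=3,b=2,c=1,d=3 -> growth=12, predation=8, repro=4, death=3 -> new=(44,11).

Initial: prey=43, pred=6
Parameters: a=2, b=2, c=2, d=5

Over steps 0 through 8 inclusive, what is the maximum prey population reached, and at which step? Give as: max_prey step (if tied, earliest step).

Answer: 48 2

Derivation:
Step 1: prey: 43+8-5=46; pred: 6+5-3=8
Step 2: prey: 46+9-7=48; pred: 8+7-4=11
Step 3: prey: 48+9-10=47; pred: 11+10-5=16
Step 4: prey: 47+9-15=41; pred: 16+15-8=23
Step 5: prey: 41+8-18=31; pred: 23+18-11=30
Step 6: prey: 31+6-18=19; pred: 30+18-15=33
Step 7: prey: 19+3-12=10; pred: 33+12-16=29
Step 8: prey: 10+2-5=7; pred: 29+5-14=20
Max prey = 48 at step 2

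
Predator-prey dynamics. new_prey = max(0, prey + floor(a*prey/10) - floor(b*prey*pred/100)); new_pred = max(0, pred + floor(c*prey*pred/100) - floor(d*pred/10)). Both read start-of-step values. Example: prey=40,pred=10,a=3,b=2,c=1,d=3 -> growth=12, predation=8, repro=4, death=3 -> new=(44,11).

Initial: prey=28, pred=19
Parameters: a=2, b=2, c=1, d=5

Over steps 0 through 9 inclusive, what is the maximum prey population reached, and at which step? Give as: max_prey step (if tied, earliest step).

Step 1: prey: 28+5-10=23; pred: 19+5-9=15
Step 2: prey: 23+4-6=21; pred: 15+3-7=11
Step 3: prey: 21+4-4=21; pred: 11+2-5=8
Step 4: prey: 21+4-3=22; pred: 8+1-4=5
Step 5: prey: 22+4-2=24; pred: 5+1-2=4
Step 6: prey: 24+4-1=27; pred: 4+0-2=2
Step 7: prey: 27+5-1=31; pred: 2+0-1=1
Step 8: prey: 31+6-0=37; pred: 1+0-0=1
Step 9: prey: 37+7-0=44; pred: 1+0-0=1
Max prey = 44 at step 9

Answer: 44 9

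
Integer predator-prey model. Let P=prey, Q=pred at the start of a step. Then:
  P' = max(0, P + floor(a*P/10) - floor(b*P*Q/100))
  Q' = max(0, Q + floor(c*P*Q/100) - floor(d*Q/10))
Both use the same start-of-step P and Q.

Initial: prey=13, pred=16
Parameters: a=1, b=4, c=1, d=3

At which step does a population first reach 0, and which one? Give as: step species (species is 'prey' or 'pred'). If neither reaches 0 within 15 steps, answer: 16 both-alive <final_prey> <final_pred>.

Answer: 16 both-alive 2 3

Derivation:
Step 1: prey: 13+1-8=6; pred: 16+2-4=14
Step 2: prey: 6+0-3=3; pred: 14+0-4=10
Step 3: prey: 3+0-1=2; pred: 10+0-3=7
Step 4: prey: 2+0-0=2; pred: 7+0-2=5
Step 5: prey: 2+0-0=2; pred: 5+0-1=4
Step 6: prey: 2+0-0=2; pred: 4+0-1=3
Step 7: prey: 2+0-0=2; pred: 3+0-0=3
Steps 8-15: state stable at prey=2, pred=3 (no change)
No extinction within 15 steps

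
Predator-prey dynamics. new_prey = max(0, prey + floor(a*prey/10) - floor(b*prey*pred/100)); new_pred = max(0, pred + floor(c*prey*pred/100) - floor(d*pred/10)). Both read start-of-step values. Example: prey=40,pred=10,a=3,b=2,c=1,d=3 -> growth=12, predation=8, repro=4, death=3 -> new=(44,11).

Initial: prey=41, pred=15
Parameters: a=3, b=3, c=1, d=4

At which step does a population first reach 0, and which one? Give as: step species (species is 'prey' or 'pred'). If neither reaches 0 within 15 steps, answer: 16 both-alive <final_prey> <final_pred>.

Step 1: prey: 41+12-18=35; pred: 15+6-6=15
Step 2: prey: 35+10-15=30; pred: 15+5-6=14
Step 3: prey: 30+9-12=27; pred: 14+4-5=13
Step 4: prey: 27+8-10=25; pred: 13+3-5=11
Step 5: prey: 25+7-8=24; pred: 11+2-4=9
Step 6: prey: 24+7-6=25; pred: 9+2-3=8
Step 7: prey: 25+7-6=26; pred: 8+2-3=7
Step 8: prey: 26+7-5=28; pred: 7+1-2=6
Step 9: prey: 28+8-5=31; pred: 6+1-2=5
Step 10: prey: 31+9-4=36; pred: 5+1-2=4
Step 11: prey: 36+10-4=42; pred: 4+1-1=4
Step 12: prey: 42+12-5=49; pred: 4+1-1=4
Step 13: prey: 49+14-5=58; pred: 4+1-1=4
Step 14: prey: 58+17-6=69; pred: 4+2-1=5
Step 15: prey: 69+20-10=79; pred: 5+3-2=6
No extinction within 15 steps

Answer: 16 both-alive 79 6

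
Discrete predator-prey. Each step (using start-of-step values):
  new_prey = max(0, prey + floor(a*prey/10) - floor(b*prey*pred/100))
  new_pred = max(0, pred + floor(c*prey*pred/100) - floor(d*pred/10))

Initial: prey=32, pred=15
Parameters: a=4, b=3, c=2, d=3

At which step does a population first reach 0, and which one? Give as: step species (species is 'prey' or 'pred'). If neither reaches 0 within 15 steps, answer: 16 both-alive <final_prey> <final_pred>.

Step 1: prey: 32+12-14=30; pred: 15+9-4=20
Step 2: prey: 30+12-18=24; pred: 20+12-6=26
Step 3: prey: 24+9-18=15; pred: 26+12-7=31
Step 4: prey: 15+6-13=8; pred: 31+9-9=31
Step 5: prey: 8+3-7=4; pred: 31+4-9=26
Step 6: prey: 4+1-3=2; pred: 26+2-7=21
Step 7: prey: 2+0-1=1; pred: 21+0-6=15
Step 8: prey: 1+0-0=1; pred: 15+0-4=11
Step 9: prey: 1+0-0=1; pred: 11+0-3=8
Step 10: prey: 1+0-0=1; pred: 8+0-2=6
Step 11: prey: 1+0-0=1; pred: 6+0-1=5
Step 12: prey: 1+0-0=1; pred: 5+0-1=4
Step 13: prey: 1+0-0=1; pred: 4+0-1=3
Step 14: prey: 1+0-0=1; pred: 3+0-0=3
Steps 15-15: state stable at prey=1, pred=3 (no change)
No extinction within 15 steps

Answer: 16 both-alive 1 3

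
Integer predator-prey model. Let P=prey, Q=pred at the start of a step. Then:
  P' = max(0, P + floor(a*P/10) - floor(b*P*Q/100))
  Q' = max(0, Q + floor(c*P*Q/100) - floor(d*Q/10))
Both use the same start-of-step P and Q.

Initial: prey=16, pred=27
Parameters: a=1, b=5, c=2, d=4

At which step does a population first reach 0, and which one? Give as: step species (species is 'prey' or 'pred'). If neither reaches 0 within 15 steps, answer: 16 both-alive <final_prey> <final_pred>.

Answer: 1 prey

Derivation:
Step 1: prey: 16+1-21=0; pred: 27+8-10=25
First extinction: prey at step 1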